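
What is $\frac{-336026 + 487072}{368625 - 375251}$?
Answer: $- \frac{75523}{3313} \approx -22.796$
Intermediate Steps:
$\frac{-336026 + 487072}{368625 - 375251} = \frac{151046}{-6626} = 151046 \left(- \frac{1}{6626}\right) = - \frac{75523}{3313}$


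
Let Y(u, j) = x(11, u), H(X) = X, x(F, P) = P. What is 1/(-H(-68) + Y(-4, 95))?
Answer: 1/64 ≈ 0.015625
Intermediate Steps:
Y(u, j) = u
1/(-H(-68) + Y(-4, 95)) = 1/(-1*(-68) - 4) = 1/(68 - 4) = 1/64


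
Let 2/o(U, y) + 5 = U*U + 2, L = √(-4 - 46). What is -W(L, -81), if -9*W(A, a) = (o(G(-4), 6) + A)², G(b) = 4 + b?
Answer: (2 - 15*I*√2)²/81 ≈ -5.5062 - 1.0476*I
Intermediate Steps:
L = 5*I*√2 (L = √(-50) = 5*I*√2 ≈ 7.0711*I)
o(U, y) = 2/(-3 + U²) (o(U, y) = 2/(-5 + (U*U + 2)) = 2/(-5 + (U² + 2)) = 2/(-5 + (2 + U²)) = 2/(-3 + U²))
W(A, a) = -(-⅔ + A)²/9 (W(A, a) = -(2/(-3 + (4 - 4)²) + A)²/9 = -(2/(-3 + 0²) + A)²/9 = -(2/(-3 + 0) + A)²/9 = -(2/(-3) + A)²/9 = -(2*(-⅓) + A)²/9 = -(-⅔ + A)²/9)
-W(L, -81) = -(-1)*(-2 + 3*(5*I*√2))²/81 = -(-1)*(-2 + 15*I*√2)²/81 = (-2 + 15*I*√2)²/81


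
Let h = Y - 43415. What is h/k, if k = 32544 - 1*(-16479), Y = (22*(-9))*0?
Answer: -43415/49023 ≈ -0.88560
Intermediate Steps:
Y = 0 (Y = -198*0 = 0)
k = 49023 (k = 32544 + 16479 = 49023)
h = -43415 (h = 0 - 43415 = -43415)
h/k = -43415/49023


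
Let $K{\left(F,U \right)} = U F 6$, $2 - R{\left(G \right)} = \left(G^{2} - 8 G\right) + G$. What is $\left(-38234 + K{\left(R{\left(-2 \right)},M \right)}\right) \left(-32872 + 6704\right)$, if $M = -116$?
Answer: $709100464$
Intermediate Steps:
$R{\left(G \right)} = 2 - G^{2} + 7 G$ ($R{\left(G \right)} = 2 - \left(\left(G^{2} - 8 G\right) + G\right) = 2 - \left(G^{2} - 7 G\right) = 2 - G^{2} + 7 G$)
$K{\left(F,U \right)} = 6 F U$ ($K{\left(F,U \right)} = F U 6 = 6 F U$)
$\left(-38234 + K{\left(R{\left(-2 \right)},M \right)}\right) \left(-32872 + 6704\right) = \left(-38234 + 6 \left(2 - \left(-2\right)^{2} + 7 \left(-2\right)\right) \left(-116\right)\right) \left(-32872 + 6704\right) = \left(-38234 + 6 \left(2 - 4 - 14\right) \left(-116\right)\right) \left(-26168\right) = \left(-38234 + 6 \left(-16\right) \left(-116\right)\right) \left(-26168\right) = \left(-38234 + 11136\right) \left(-26168\right) = \left(-27098\right) \left(-26168\right) = 709100464$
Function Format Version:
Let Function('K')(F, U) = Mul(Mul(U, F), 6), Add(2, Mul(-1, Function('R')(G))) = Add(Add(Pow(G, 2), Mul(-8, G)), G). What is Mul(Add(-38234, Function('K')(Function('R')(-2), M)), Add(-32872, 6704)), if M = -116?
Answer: 709100464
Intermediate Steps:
Function('R')(G) = Add(2, Mul(-1, Pow(G, 2)), Mul(7, G)) (Function('R')(G) = Add(2, Mul(-1, Add(Add(Pow(G, 2), Mul(-8, G)), G))) = Add(2, Mul(-1, Add(Pow(G, 2), Mul(-7, G)))) = Add(2, Add(Mul(-1, Pow(G, 2)), Mul(7, G))) = Add(2, Mul(-1, Pow(G, 2)), Mul(7, G)))
Function('K')(F, U) = Mul(6, F, U) (Function('K')(F, U) = Mul(Mul(F, U), 6) = Mul(6, F, U))
Mul(Add(-38234, Function('K')(Function('R')(-2), M)), Add(-32872, 6704)) = Mul(Add(-38234, Mul(6, Add(2, Mul(-1, Pow(-2, 2)), Mul(7, -2)), -116)), Add(-32872, 6704)) = Mul(Add(-38234, Mul(6, Add(2, Mul(-1, 4), -14), -116)), -26168) = Mul(Add(-38234, Mul(6, Add(2, -4, -14), -116)), -26168) = Mul(Add(-38234, Mul(6, -16, -116)), -26168) = Mul(Add(-38234, 11136), -26168) = Mul(-27098, -26168) = 709100464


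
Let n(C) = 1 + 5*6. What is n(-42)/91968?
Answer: 31/91968 ≈ 0.00033707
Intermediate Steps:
n(C) = 31 (n(C) = 1 + 30 = 31)
n(-42)/91968 = 31/91968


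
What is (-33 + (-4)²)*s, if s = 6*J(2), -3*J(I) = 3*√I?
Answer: 102*√2 ≈ 144.25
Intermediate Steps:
J(I) = -√I
s = -6*√2 (s = 6*(-√2) = -6*√2 ≈ -8.4853)
(-33 + (-4)²)*s = (-33 + (-4)²)*(-6*√2) = (-33 + 16)*(-6*√2) = -(-102)*√2 = 102*√2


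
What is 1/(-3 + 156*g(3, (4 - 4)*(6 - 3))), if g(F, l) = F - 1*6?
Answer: -1/471 ≈ -0.0021231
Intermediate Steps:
g(F, l) = -6 + F (g(F, l) = F - 6 = -6 + F)
1/(-3 + 156*g(3, (4 - 4)*(6 - 3))) = 1/(-3 + 156*(-6 + 3)) = 1/(-3 + 156*(-3)) = 1/(-3 - 468) = 1/(-471) = -1/471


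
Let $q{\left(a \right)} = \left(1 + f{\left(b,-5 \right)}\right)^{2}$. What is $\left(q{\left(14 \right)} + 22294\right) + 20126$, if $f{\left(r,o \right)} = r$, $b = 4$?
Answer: $42445$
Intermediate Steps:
$q{\left(a \right)} = 25$ ($q{\left(a \right)} = \left(1 + 4\right)^{2} = 5^{2} = 25$)
$\left(q{\left(14 \right)} + 22294\right) + 20126 = \left(25 + 22294\right) + 20126 = 22319 + 20126 = 42445$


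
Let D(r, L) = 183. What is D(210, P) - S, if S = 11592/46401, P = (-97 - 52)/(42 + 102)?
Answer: 2826597/15467 ≈ 182.75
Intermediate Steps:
P = -149/144 ≈ -1.0347
S = 3864/15467 (S = 11592*(1/46401) = 3864/15467 ≈ 0.24982)
D(210, P) - S = 183 - 1*3864/15467 = 183 - 3864/15467 = 2826597/15467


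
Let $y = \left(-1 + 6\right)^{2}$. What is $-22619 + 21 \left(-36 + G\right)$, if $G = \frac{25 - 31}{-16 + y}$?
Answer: $-23389$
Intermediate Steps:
$y = 25$ ($y = 5^{2} = 25$)
$G = - \frac{2}{3}$ ($G = \frac{25 - 31}{-16 + 25} = - \frac{6}{9} = \left(-6\right) \frac{1}{9} = - \frac{2}{3} \approx -0.66667$)
$-22619 + 21 \left(-36 + G\right) = -22619 + 21 \left(-36 - \frac{2}{3}\right) = -22619 + 21 \left(- \frac{110}{3}\right) = -22619 - 770 = -23389$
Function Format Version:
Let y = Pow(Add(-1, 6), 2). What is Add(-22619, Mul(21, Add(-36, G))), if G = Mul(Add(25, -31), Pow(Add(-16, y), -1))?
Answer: -23389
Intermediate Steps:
y = 25 (y = Pow(5, 2) = 25)
G = Rational(-2, 3) (G = Mul(Add(25, -31), Pow(Add(-16, 25), -1)) = Mul(-6, Pow(9, -1)) = Mul(-6, Rational(1, 9)) = Rational(-2, 3) ≈ -0.66667)
Add(-22619, Mul(21, Add(-36, G))) = Add(-22619, Mul(21, Add(-36, Rational(-2, 3)))) = Add(-22619, Mul(21, Rational(-110, 3))) = Add(-22619, -770) = -23389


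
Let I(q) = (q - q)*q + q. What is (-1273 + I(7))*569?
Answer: -720354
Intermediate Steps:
I(q) = q (I(q) = 0*q + q = 0 + q = q)
(-1273 + I(7))*569 = (-1273 + 7)*569 = -1266*569 = -720354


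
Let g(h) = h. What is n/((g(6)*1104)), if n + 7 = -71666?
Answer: -23891/2208 ≈ -10.820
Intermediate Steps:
n = -71673 (n = -7 - 71666 = -71673)
n/((g(6)*1104)) = -71673/(6*1104) = -71673/6624 = -71673*1/6624 = -23891/2208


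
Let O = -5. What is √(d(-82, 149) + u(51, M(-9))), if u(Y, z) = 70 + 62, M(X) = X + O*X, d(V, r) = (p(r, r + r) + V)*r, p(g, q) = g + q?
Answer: √54517 ≈ 233.49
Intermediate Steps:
d(V, r) = r*(V + 3*r) (d(V, r) = ((r + (r + r)) + V)*r = ((r + 2*r) + V)*r = (3*r + V)*r = (V + 3*r)*r = r*(V + 3*r))
M(X) = -4*X (M(X) = X - 5*X = -4*X)
u(Y, z) = 132
√(d(-82, 149) + u(51, M(-9))) = √(149*(-82 + 3*149) + 132) = √(149*(-82 + 447) + 132) = √(149*365 + 132) = √(54385 + 132) = √54517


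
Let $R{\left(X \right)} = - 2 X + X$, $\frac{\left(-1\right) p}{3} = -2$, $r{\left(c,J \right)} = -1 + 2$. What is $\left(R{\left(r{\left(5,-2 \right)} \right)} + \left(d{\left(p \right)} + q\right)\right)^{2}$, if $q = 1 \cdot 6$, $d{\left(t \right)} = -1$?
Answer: $16$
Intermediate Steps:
$r{\left(c,J \right)} = 1$
$p = 6$ ($p = \left(-3\right) \left(-2\right) = 6$)
$q = 6$
$R{\left(X \right)} = - X$
$\left(R{\left(r{\left(5,-2 \right)} \right)} + \left(d{\left(p \right)} + q\right)\right)^{2} = \left(\left(-1\right) 1 + \left(-1 + 6\right)\right)^{2} = \left(-1 + 5\right)^{2} = 4^{2} = 16$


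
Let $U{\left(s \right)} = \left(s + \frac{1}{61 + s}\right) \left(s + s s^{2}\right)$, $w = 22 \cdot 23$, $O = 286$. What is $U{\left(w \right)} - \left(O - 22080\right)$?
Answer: $\frac{37169650763164}{567} \approx 6.5555 \cdot 10^{10}$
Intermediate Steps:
$w = 506$
$U{\left(s \right)} = \left(s + s^{3}\right) \left(s + \frac{1}{61 + s}\right)$ ($U{\left(s \right)} = \left(s + \frac{1}{61 + s}\right) \left(s + s^{3}\right) = \left(s + s^{3}\right) \left(s + \frac{1}{61 + s}\right)$)
$U{\left(w \right)} - \left(O - 22080\right) = \frac{506 \left(1 + 506^{4} + 2 \cdot 506^{2} + 61 \cdot 506 + 61 \cdot 506^{3}\right)}{61 + 506} - \left(286 - 22080\right) = \frac{506 \left(1 + 65554433296 + 2 \cdot 256036 + 30866 + 61 \cdot 129554216\right)}{567} - \left(286 - 22080\right) = 506 \cdot \frac{1}{567} \left(1 + 65554433296 + 512072 + 30866 + 7902807176\right) - -21794 = 506 \cdot \frac{1}{567} \cdot 73457783411 + 21794 = \frac{37169638405966}{567} + 21794 = \frac{37169650763164}{567}$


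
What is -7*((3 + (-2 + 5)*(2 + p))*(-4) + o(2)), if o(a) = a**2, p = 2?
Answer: 392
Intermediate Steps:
-7*((3 + (-2 + 5)*(2 + p))*(-4) + o(2)) = -7*((3 + (-2 + 5)*(2 + 2))*(-4) + 2**2) = -7*((3 + 3*4)*(-4) + 4) = -7*((3 + 12)*(-4) + 4) = -7*(15*(-4) + 4) = -7*(-60 + 4) = -7*(-56) = 392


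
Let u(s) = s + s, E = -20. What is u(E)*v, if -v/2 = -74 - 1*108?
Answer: -14560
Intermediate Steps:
u(s) = 2*s
v = 364 (v = -2*(-74 - 1*108) = -2*(-74 - 108) = -2*(-182) = 364)
u(E)*v = (2*(-20))*364 = -40*364 = -14560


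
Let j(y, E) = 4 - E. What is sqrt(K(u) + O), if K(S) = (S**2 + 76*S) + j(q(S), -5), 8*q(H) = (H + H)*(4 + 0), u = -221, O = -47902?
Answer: 2*I*sqrt(3962) ≈ 125.89*I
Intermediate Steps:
q(H) = H (q(H) = ((H + H)*(4 + 0))/8 = ((2*H)*4)/8 = (8*H)/8 = H)
K(S) = 9 + S**2 + 76*S (K(S) = (S**2 + 76*S) + (4 - 1*(-5)) = (S**2 + 76*S) + (4 + 5) = (S**2 + 76*S) + 9 = 9 + S**2 + 76*S)
sqrt(K(u) + O) = sqrt((9 + (-221)**2 + 76*(-221)) - 47902) = sqrt((9 + 48841 - 16796) - 47902) = sqrt(32054 - 47902) = sqrt(-15848) = 2*I*sqrt(3962)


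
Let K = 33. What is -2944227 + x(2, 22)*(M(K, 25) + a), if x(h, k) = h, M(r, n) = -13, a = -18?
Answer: -2944289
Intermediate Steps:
-2944227 + x(2, 22)*(M(K, 25) + a) = -2944227 + 2*(-13 - 18) = -2944227 + 2*(-31) = -2944227 - 62 = -2944289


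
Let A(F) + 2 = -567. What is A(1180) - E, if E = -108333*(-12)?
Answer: -1300565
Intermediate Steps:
E = 1299996
A(F) = -569 (A(F) = -2 - 567 = -569)
A(1180) - E = -569 - 1*1299996 = -569 - 1299996 = -1300565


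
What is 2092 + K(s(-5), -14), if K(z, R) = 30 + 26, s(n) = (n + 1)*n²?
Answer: 2148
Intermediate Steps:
s(n) = n²*(1 + n) (s(n) = (1 + n)*n² = n²*(1 + n))
K(z, R) = 56
2092 + K(s(-5), -14) = 2092 + 56 = 2148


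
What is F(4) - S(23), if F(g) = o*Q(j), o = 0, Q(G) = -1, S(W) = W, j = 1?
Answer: -23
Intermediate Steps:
F(g) = 0 (F(g) = 0*(-1) = 0)
F(4) - S(23) = 0 - 1*23 = 0 - 23 = -23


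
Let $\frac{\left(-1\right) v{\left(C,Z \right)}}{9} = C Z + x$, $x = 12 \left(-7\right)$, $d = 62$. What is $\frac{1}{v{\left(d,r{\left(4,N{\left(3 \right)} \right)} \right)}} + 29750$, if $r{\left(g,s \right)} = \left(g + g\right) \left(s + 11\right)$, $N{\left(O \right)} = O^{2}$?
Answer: $\frac{2633588999}{88524} \approx 29750.0$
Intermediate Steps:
$x = -84$
$r{\left(g,s \right)} = 2 g \left(11 + s\right)$
$v{\left(C,Z \right)} = 756 - 9 C Z$ ($v{\left(C,Z \right)} = - 9 \left(C Z - 84\right) = - 9 \left(-84 + C Z\right) = 756 - 9 C Z$)
$\frac{1}{v{\left(d,r{\left(4,N{\left(3 \right)} \right)} \right)}} + 29750 = \frac{1}{756 - 558 \cdot 2 \cdot 4 \left(11 + 3^{2}\right)} + 29750 = \frac{1}{756 - 558 \cdot 2 \cdot 4 \left(11 + 9\right)} + 29750 = \frac{1}{756 - 558 \cdot 2 \cdot 4 \cdot 20} + 29750 = \frac{1}{756 - 558 \cdot 160} + 29750 = \frac{1}{756 - 89280} + 29750 = \frac{1}{-88524} + 29750 = - \frac{1}{88524} + 29750 = \frac{2633588999}{88524}$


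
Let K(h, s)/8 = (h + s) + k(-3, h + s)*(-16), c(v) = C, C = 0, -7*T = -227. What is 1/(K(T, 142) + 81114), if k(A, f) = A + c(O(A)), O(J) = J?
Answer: 7/580254 ≈ 1.2064e-5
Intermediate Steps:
T = 227/7 (T = -⅐*(-227) = 227/7 ≈ 32.429)
c(v) = 0
k(A, f) = A (k(A, f) = A + 0 = A)
K(h, s) = 384 + 8*h + 8*s (K(h, s) = 8*((h + s) - 3*(-16)) = 8*((h + s) + 48) = 8*(48 + h + s) = 384 + 8*h + 8*s)
1/(K(T, 142) + 81114) = 1/((384 + 8*(227/7) + 8*142) + 81114) = 1/((384 + 1816/7 + 1136) + 81114) = 1/(12456/7 + 81114) = 1/(580254/7) = 7/580254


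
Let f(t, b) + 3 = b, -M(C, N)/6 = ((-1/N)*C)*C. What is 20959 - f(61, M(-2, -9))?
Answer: 62894/3 ≈ 20965.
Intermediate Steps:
M(C, N) = 6*C²/N (M(C, N) = -6*(-1/N)*C*C = -6*(-C/N)*C = -(-6)*C²/N = 6*C²/N)
f(t, b) = -3 + b
20959 - f(61, M(-2, -9)) = 20959 - (-3 + 6*(-2)²/(-9)) = 20959 - (-3 + 6*4*(-⅑)) = 20959 - (-3 - 8/3) = 20959 - 1*(-17/3) = 20959 + 17/3 = 62894/3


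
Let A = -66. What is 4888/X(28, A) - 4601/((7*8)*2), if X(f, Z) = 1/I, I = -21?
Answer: -11501177/112 ≈ -1.0269e+5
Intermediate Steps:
X(f, Z) = -1/21 (X(f, Z) = 1/(-21) = -1/21)
4888/X(28, A) - 4601/((7*8)*2) = 4888/(-1/21) - 4601/((7*8)*2) = 4888*(-21) - 4601/(56*2) = -102648 - 4601/112 = -11501177/112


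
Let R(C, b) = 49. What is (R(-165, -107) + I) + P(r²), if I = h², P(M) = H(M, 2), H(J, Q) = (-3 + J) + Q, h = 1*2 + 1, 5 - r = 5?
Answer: 57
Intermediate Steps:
r = 0 (r = 5 - 1*5 = 5 - 5 = 0)
h = 3 (h = 2 + 1 = 3)
H(J, Q) = -3 + J + Q
P(M) = -1 + M (P(M) = -3 + M + 2 = -1 + M)
I = 9 (I = 3² = 9)
(R(-165, -107) + I) + P(r²) = (49 + 9) + (-1 + 0²) = 58 + (-1 + 0) = 58 - 1 = 57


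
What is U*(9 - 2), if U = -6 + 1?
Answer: -35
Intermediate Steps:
U = -5
U*(9 - 2) = -5*(9 - 2) = -5*7 = -35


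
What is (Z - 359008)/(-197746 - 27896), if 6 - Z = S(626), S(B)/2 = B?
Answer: 180127/112821 ≈ 1.5966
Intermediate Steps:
S(B) = 2*B
Z = -1246 (Z = 6 - 2*626 = 6 - 1*1252 = 6 - 1252 = -1246)
(Z - 359008)/(-197746 - 27896) = (-1246 - 359008)/(-197746 - 27896) = -360254/(-225642) = -360254*(-1/225642) = 180127/112821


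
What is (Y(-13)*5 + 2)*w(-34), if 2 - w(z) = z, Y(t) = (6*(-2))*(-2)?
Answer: 4392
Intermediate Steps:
Y(t) = 24 (Y(t) = -12*(-2) = 24)
w(z) = 2 - z
(Y(-13)*5 + 2)*w(-34) = (24*5 + 2)*(2 - 1*(-34)) = (120 + 2)*(2 + 34) = 122*36 = 4392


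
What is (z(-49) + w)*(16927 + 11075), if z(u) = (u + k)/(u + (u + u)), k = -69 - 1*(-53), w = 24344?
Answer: 33402960422/49 ≈ 6.8169e+8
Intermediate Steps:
k = -16 (k = -69 + 53 = -16)
z(u) = (-16 + u)/(3*u) (z(u) = (u - 16)/(u + (u + u)) = (-16 + u)/(u + 2*u) = (-16 + u)/((3*u)) = (-16 + u)*(1/(3*u)) = (-16 + u)/(3*u))
(z(-49) + w)*(16927 + 11075) = ((⅓)*(-16 - 49)/(-49) + 24344)*(16927 + 11075) = ((⅓)*(-1/49)*(-65) + 24344)*28002 = (65/147 + 24344)*28002 = (3578633/147)*28002 = 33402960422/49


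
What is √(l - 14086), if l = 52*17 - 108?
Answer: 11*I*√110 ≈ 115.37*I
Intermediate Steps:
l = 776 (l = 884 - 108 = 776)
√(l - 14086) = √(776 - 14086) = √(-13310) = 11*I*√110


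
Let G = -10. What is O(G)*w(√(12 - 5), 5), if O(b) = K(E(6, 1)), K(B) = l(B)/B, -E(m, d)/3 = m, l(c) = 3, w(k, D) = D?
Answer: -⅚ ≈ -0.83333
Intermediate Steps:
E(m, d) = -3*m
K(B) = 3/B
O(b) = -⅙ (O(b) = 3/((-3*6)) = 3/(-18) = 3*(-1/18) = -⅙)
O(G)*w(√(12 - 5), 5) = -⅙*5 = -⅚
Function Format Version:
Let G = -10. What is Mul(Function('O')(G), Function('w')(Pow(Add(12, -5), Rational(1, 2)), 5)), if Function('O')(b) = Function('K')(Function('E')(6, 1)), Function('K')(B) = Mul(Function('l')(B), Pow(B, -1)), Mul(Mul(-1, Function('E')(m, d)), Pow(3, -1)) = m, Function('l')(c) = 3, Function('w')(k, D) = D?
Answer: Rational(-5, 6) ≈ -0.83333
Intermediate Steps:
Function('E')(m, d) = Mul(-3, m)
Function('K')(B) = Mul(3, Pow(B, -1))
Function('O')(b) = Rational(-1, 6) (Function('O')(b) = Mul(3, Pow(Mul(-3, 6), -1)) = Mul(3, Pow(-18, -1)) = Mul(3, Rational(-1, 18)) = Rational(-1, 6))
Mul(Function('O')(G), Function('w')(Pow(Add(12, -5), Rational(1, 2)), 5)) = Mul(Rational(-1, 6), 5) = Rational(-5, 6)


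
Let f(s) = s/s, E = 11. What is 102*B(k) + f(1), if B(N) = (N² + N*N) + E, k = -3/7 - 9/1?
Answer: 943651/49 ≈ 19258.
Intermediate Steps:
k = -66/7 (k = -3*⅐ - 9*1 = -3/7 - 9 = -66/7 ≈ -9.4286)
B(N) = 11 + 2*N² (B(N) = (N² + N*N) + 11 = (N² + N²) + 11 = 2*N² + 11 = 11 + 2*N²)
f(s) = 1
102*B(k) + f(1) = 102*(11 + 2*(-66/7)²) + 1 = 102*(11 + 2*(4356/49)) + 1 = 102*(11 + 8712/49) + 1 = 102*(9251/49) + 1 = 943602/49 + 1 = 943651/49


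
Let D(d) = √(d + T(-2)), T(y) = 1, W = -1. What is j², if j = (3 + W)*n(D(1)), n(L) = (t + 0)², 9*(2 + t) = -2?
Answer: 640000/6561 ≈ 97.546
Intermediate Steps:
t = -20/9 (t = -2 + (⅑)*(-2) = -2 - 2/9 = -20/9 ≈ -2.2222)
D(d) = √(1 + d) (D(d) = √(d + 1) = √(1 + d))
n(L) = 400/81 (n(L) = (-20/9 + 0)² = (-20/9)² = 400/81)
j = 800/81 (j = (3 - 1)*(400/81) = 2*(400/81) = 800/81 ≈ 9.8765)
j² = (800/81)² = 640000/6561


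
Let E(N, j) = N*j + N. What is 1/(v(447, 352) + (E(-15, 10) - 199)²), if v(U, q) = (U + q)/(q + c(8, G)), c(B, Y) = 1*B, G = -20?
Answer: 360/47699359 ≈ 7.5473e-6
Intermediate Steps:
c(B, Y) = B
E(N, j) = N + N*j
v(U, q) = (U + q)/(8 + q) (v(U, q) = (U + q)/(q + 8) = (U + q)/(8 + q))
1/(v(447, 352) + (E(-15, 10) - 199)²) = 1/((447 + 352)/(8 + 352) + (-15*(1 + 10) - 199)²) = 1/(799/360 + (-15*11 - 199)²) = 1/((1/360)*799 + (-165 - 199)²) = 1/(799/360 + (-364)²) = 1/(799/360 + 132496) = 1/(47699359/360) = 360/47699359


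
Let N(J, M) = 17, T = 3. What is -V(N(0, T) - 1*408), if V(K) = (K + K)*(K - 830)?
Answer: -954822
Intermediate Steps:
V(K) = 2*K*(-830 + K) (V(K) = (2*K)*(-830 + K) = 2*K*(-830 + K))
-V(N(0, T) - 1*408) = -2*(17 - 1*408)*(-830 + (17 - 1*408)) = -2*(17 - 408)*(-830 + (17 - 408)) = -2*(-391)*(-830 - 391) = -2*(-391)*(-1221) = -1*954822 = -954822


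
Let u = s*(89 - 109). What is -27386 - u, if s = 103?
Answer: -25326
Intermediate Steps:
u = -2060 (u = 103*(89 - 109) = 103*(-20) = -2060)
-27386 - u = -27386 - 1*(-2060) = -27386 + 2060 = -25326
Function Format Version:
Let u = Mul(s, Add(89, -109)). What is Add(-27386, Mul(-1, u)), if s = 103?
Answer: -25326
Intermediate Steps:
u = -2060 (u = Mul(103, Add(89, -109)) = Mul(103, -20) = -2060)
Add(-27386, Mul(-1, u)) = Add(-27386, Mul(-1, -2060)) = Add(-27386, 2060) = -25326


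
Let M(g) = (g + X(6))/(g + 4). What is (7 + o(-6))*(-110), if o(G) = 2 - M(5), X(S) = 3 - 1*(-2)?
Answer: -7810/9 ≈ -867.78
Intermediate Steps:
X(S) = 5 (X(S) = 3 + 2 = 5)
M(g) = (5 + g)/(4 + g) (M(g) = (g + 5)/(g + 4) = (5 + g)/(4 + g))
o(G) = 8/9 (o(G) = 2 - (5 + 5)/(4 + 5) = 2 - 10/9 = 8/9)
(7 + o(-6))*(-110) = (7 + 8/9)*(-110) = (71/9)*(-110) = -7810/9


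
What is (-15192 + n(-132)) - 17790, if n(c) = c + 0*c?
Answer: -33114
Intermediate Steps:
n(c) = c (n(c) = c + 0 = c)
(-15192 + n(-132)) - 17790 = (-15192 - 132) - 17790 = -15324 - 17790 = -33114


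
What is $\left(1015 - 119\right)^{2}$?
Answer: $802816$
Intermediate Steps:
$\left(1015 - 119\right)^{2} = 896^{2} = 802816$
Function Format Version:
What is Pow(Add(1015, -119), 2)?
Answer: 802816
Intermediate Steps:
Pow(Add(1015, -119), 2) = Pow(896, 2) = 802816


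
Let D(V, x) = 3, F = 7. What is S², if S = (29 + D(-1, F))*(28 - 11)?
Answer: 295936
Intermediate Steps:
S = 544 (S = (29 + 3)*(28 - 11) = 32*17 = 544)
S² = 544² = 295936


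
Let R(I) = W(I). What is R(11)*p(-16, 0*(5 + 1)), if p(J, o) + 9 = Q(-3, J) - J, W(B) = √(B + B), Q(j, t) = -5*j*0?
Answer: 7*√22 ≈ 32.833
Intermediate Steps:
Q(j, t) = 0
W(B) = √2*√B (W(B) = √(2*B) = √2*√B)
R(I) = √2*√I
p(J, o) = -9 - J (p(J, o) = -9 + (0 - J) = -9 - J)
R(11)*p(-16, 0*(5 + 1)) = (√2*√11)*(-9 - 1*(-16)) = √22*(-9 + 16) = √22*7 = 7*√22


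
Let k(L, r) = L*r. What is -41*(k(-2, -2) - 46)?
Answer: 1722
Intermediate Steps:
-41*(k(-2, -2) - 46) = -41*(-2*(-2) - 46) = -41*(4 - 46) = -41*(-42) = 1722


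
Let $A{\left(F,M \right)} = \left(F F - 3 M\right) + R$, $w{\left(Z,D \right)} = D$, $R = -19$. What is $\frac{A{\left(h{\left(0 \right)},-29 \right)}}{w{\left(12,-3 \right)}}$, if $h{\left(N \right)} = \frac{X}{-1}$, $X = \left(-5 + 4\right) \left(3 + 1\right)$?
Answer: $-28$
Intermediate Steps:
$X = -4$ ($X = \left(-1\right) 4 = -4$)
$h{\left(N \right)} = 4$ ($h{\left(N \right)} = - \frac{4}{-1} = \left(-4\right) \left(-1\right) = 4$)
$A{\left(F,M \right)} = -19 + F^{2} - 3 M$ ($A{\left(F,M \right)} = \left(F F - 3 M\right) - 19 = \left(F^{2} - 3 M\right) - 19 = -19 + F^{2} - 3 M$)
$\frac{A{\left(h{\left(0 \right)},-29 \right)}}{w{\left(12,-3 \right)}} = \frac{-19 + 4^{2} - -87}{-3} = \left(-19 + 16 + 87\right) \left(- \frac{1}{3}\right) = 84 \left(- \frac{1}{3}\right) = -28$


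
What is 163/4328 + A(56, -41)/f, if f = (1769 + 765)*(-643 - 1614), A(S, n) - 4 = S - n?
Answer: 465899333/12376431032 ≈ 0.037644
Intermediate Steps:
A(S, n) = 4 + S - n (A(S, n) = 4 + (S - n) = 4 + S - n)
f = -5719238 (f = 2534*(-2257) = -5719238)
163/4328 + A(56, -41)/f = 163/4328 + (4 + 56 - 1*(-41))/(-5719238) = 163*(1/4328) + (4 + 56 + 41)*(-1/5719238) = 163/4328 + 101*(-1/5719238) = 163/4328 - 101/5719238 = 465899333/12376431032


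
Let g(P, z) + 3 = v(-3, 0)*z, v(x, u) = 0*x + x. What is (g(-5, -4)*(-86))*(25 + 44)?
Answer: -53406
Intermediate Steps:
v(x, u) = x (v(x, u) = 0 + x = x)
g(P, z) = -3 - 3*z
(g(-5, -4)*(-86))*(25 + 44) = ((-3 - 3*(-4))*(-86))*(25 + 44) = ((-3 + 12)*(-86))*69 = (9*(-86))*69 = -774*69 = -53406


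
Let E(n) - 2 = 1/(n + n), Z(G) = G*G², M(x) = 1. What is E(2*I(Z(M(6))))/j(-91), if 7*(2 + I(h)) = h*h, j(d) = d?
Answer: -97/4732 ≈ -0.020499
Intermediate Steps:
Z(G) = G³
I(h) = -2 + h²/7 (I(h) = -2 + (h*h)/7 = -2 + h²/7)
E(n) = 2 + 1/(2*n) (E(n) = 2 + 1/(n + n) = 2 + 1/(2*n))
E(2*I(Z(M(6))))/j(-91) = (2 + 1/(2*((2*(-2 + (1³)²/7)))))/(-91) = (2 + 1/(2*((2*(-2 + (⅐)*1²)))))*(-1/91) = (2 + 1/(2*((2*(-2 + (⅐)*1)))))*(-1/91) = (2 + 1/(2*((2*(-2 + ⅐)))))*(-1/91) = (2 + 1/(2*((2*(-13/7)))))*(-1/91) = (2 + 1/(2*(-26/7)))*(-1/91) = (2 + (½)*(-7/26))*(-1/91) = (2 - 7/52)*(-1/91) = (97/52)*(-1/91) = -97/4732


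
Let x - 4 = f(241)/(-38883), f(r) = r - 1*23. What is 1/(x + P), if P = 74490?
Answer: 38883/2896549984 ≈ 1.3424e-5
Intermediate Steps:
f(r) = -23 + r (f(r) = r - 23 = -23 + r)
x = 155314/38883 (x = 4 + (-23 + 241)/(-38883) = 4 + 218*(-1/38883) = 4 - 218/38883 = 155314/38883 ≈ 3.9944)
1/(x + P) = 1/(155314/38883 + 74490) = 1/(2896549984/38883) = 38883/2896549984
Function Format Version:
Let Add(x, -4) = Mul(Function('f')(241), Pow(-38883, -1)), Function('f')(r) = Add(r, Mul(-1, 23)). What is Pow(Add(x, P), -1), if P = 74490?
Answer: Rational(38883, 2896549984) ≈ 1.3424e-5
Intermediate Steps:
Function('f')(r) = Add(-23, r) (Function('f')(r) = Add(r, -23) = Add(-23, r))
x = Rational(155314, 38883) (x = Add(4, Mul(Add(-23, 241), Pow(-38883, -1))) = Add(4, Mul(218, Rational(-1, 38883))) = Add(4, Rational(-218, 38883)) = Rational(155314, 38883) ≈ 3.9944)
Pow(Add(x, P), -1) = Pow(Add(Rational(155314, 38883), 74490), -1) = Pow(Rational(2896549984, 38883), -1) = Rational(38883, 2896549984)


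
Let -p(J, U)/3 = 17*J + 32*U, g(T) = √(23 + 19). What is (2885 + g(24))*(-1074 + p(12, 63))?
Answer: -22312590 - 7734*√42 ≈ -2.2363e+7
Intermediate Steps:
g(T) = √42
p(J, U) = -96*U - 51*J (p(J, U) = -3*(17*J + 32*U) = -96*U - 51*J)
(2885 + g(24))*(-1074 + p(12, 63)) = (2885 + √42)*(-1074 + (-96*63 - 51*12)) = (2885 + √42)*(-1074 + (-6048 - 612)) = (2885 + √42)*(-1074 - 6660) = (2885 + √42)*(-7734) = -22312590 - 7734*√42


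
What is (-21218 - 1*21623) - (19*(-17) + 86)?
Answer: -42604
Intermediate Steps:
(-21218 - 1*21623) - (19*(-17) + 86) = (-21218 - 21623) - (-323 + 86) = -42841 - 1*(-237) = -42841 + 237 = -42604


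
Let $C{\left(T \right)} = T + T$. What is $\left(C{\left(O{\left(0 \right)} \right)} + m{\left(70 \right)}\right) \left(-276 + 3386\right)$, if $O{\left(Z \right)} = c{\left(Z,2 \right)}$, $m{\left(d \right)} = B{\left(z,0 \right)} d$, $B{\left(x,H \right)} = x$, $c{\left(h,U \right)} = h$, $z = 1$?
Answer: $217700$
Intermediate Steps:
$m{\left(d \right)} = d$ ($m{\left(d \right)} = 1 d = d$)
$O{\left(Z \right)} = Z$
$C{\left(T \right)} = 2 T$
$\left(C{\left(O{\left(0 \right)} \right)} + m{\left(70 \right)}\right) \left(-276 + 3386\right) = \left(2 \cdot 0 + 70\right) \left(-276 + 3386\right) = \left(0 + 70\right) 3110 = 70 \cdot 3110 = 217700$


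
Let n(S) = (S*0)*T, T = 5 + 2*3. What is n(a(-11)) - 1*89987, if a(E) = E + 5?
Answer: -89987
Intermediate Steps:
T = 11 (T = 5 + 6 = 11)
a(E) = 5 + E
n(S) = 0 (n(S) = (S*0)*11 = 0*11 = 0)
n(a(-11)) - 1*89987 = 0 - 1*89987 = 0 - 89987 = -89987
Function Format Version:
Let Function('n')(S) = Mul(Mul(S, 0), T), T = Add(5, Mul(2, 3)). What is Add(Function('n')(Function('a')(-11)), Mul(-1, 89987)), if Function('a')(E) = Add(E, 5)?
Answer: -89987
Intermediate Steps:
T = 11 (T = Add(5, 6) = 11)
Function('a')(E) = Add(5, E)
Function('n')(S) = 0 (Function('n')(S) = Mul(Mul(S, 0), 11) = Mul(0, 11) = 0)
Add(Function('n')(Function('a')(-11)), Mul(-1, 89987)) = Add(0, Mul(-1, 89987)) = Add(0, -89987) = -89987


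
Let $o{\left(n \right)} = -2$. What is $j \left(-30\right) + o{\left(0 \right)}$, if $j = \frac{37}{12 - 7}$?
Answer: $-224$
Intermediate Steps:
$j = \frac{37}{5} \approx 7.4$
$j \left(-30\right) + o{\left(0 \right)} = \frac{37}{5} \left(-30\right) - 2 = -222 - 2 = -224$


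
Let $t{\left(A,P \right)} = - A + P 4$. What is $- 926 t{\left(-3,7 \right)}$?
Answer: $-28706$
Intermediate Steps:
$t{\left(A,P \right)} = - A + 4 P$
$- 926 t{\left(-3,7 \right)} = - 926 \left(\left(-1\right) \left(-3\right) + 4 \cdot 7\right) = - 926 \left(3 + 28\right) = \left(-926\right) 31 = -28706$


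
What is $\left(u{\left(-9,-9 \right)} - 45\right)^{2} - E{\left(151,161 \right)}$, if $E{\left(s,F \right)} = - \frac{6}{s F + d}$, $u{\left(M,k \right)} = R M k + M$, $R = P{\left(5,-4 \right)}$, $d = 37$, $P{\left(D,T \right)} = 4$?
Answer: $\frac{295828201}{4058} \approx 72900.0$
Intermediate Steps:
$R = 4$
$u{\left(M,k \right)} = M + 4 M k$ ($u{\left(M,k \right)} = 4 M k + M = M + 4 M k$)
$E{\left(s,F \right)} = - \frac{6}{37 + F s}$ ($E{\left(s,F \right)} = - \frac{6}{s F + 37} = - \frac{6}{F s + 37} = - \frac{6}{37 + F s}$)
$\left(u{\left(-9,-9 \right)} - 45\right)^{2} - E{\left(151,161 \right)} = \left(- 9 \left(1 + 4 \left(-9\right)\right) - 45\right)^{2} - - \frac{6}{37 + 161 \cdot 151} = \left(- 9 \left(1 - 36\right) - 45\right)^{2} - - \frac{6}{37 + 24311} = \left(\left(-9\right) \left(-35\right) - 45\right)^{2} - - \frac{6}{24348} = \left(315 - 45\right)^{2} - \left(-6\right) \frac{1}{24348} = 270^{2} - - \frac{1}{4058} = 72900 + \frac{1}{4058} = \frac{295828201}{4058}$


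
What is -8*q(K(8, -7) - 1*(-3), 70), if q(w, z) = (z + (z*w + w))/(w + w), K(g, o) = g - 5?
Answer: -992/3 ≈ -330.67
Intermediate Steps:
K(g, o) = -5 + g
q(w, z) = (w + z + w*z)/(2*w) (q(w, z) = (z + (w*z + w))/((2*w)) = (z + (w + w*z))*(1/(2*w)) = (w + z + w*z)*(1/(2*w)) = (w + z + w*z)/(2*w))
-8*q(K(8, -7) - 1*(-3), 70) = -4*(70 + ((-5 + 8) - 1*(-3))*(1 + 70))/((-5 + 8) - 1*(-3)) = -4*(70 + (3 + 3)*71)/(3 + 3) = -4*(70 + 6*71)/6 = -4*(70 + 426)/6 = -4*496/6 = -8*124/3 = -992/3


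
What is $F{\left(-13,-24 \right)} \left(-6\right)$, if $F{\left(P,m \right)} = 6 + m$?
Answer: $108$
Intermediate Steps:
$F{\left(-13,-24 \right)} \left(-6\right) = \left(6 - 24\right) \left(-6\right) = \left(-18\right) \left(-6\right) = 108$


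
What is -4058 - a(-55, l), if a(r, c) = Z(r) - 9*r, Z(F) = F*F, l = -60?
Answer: -7578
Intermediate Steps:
Z(F) = F²
a(r, c) = r² - 9*r
-4058 - a(-55, l) = -4058 - (-55)*(-9 - 55) = -4058 - (-55)*(-64) = -4058 - 1*3520 = -4058 - 3520 = -7578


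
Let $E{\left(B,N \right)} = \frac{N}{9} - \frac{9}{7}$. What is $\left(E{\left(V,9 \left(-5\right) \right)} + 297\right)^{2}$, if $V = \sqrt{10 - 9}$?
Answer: $\frac{4141225}{49} \approx 84515.0$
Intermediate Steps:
$V = 1$ ($V = \sqrt{1} = 1$)
$E{\left(B,N \right)} = - \frac{9}{7} + \frac{N}{9}$ ($E{\left(B,N \right)} = N \frac{1}{9} - \frac{9}{7} = \frac{N}{9} - \frac{9}{7} = - \frac{9}{7} + \frac{N}{9}$)
$\left(E{\left(V,9 \left(-5\right) \right)} + 297\right)^{2} = \left(\left(- \frac{9}{7} + \frac{9 \left(-5\right)}{9}\right) + 297\right)^{2} = \left(\left(- \frac{9}{7} + \frac{1}{9} \left(-45\right)\right) + 297\right)^{2} = \left(\left(- \frac{9}{7} - 5\right) + 297\right)^{2} = \left(- \frac{44}{7} + 297\right)^{2} = \left(\frac{2035}{7}\right)^{2} = \frac{4141225}{49}$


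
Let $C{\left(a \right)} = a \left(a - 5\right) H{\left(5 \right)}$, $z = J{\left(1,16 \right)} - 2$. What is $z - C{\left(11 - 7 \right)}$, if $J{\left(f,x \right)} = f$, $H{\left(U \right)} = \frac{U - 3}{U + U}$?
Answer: $- \frac{1}{5} \approx -0.2$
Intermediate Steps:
$H{\left(U \right)} = \frac{-3 + U}{2 U}$
$z = -1$ ($z = 1 - 2 = -1$)
$C{\left(a \right)} = \frac{a \left(-5 + a\right)}{5}$ ($C{\left(a \right)} = a \left(a - 5\right) \frac{-3 + 5}{2 \cdot 5} = a \left(-5 + a\right) \frac{1}{2} \cdot \frac{1}{5} \cdot 2 = a \left(-5 + a\right) \frac{1}{5} = \frac{a \left(-5 + a\right)}{5}$)
$z - C{\left(11 - 7 \right)} = -1 - \frac{\left(11 - 7\right) \left(-5 + \left(11 - 7\right)\right)}{5} = -1 - \frac{1}{5} \cdot 4 \left(-5 + 4\right) = -1 - \frac{1}{5} \cdot 4 \left(-1\right) = -1 - - \frac{4}{5} = -1 + \frac{4}{5} = - \frac{1}{5}$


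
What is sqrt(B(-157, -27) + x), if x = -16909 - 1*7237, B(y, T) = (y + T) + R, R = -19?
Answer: I*sqrt(24349) ≈ 156.04*I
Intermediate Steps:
B(y, T) = -19 + T + y (B(y, T) = (y + T) - 19 = (T + y) - 19 = -19 + T + y)
x = -24146 (x = -16909 - 7237 = -24146)
sqrt(B(-157, -27) + x) = sqrt((-19 - 27 - 157) - 24146) = sqrt(-203 - 24146) = sqrt(-24349) = I*sqrt(24349)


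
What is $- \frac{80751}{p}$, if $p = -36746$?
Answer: $\frac{80751}{36746} \approx 2.1975$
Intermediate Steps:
$- \frac{80751}{p} = - \frac{80751}{-36746} = \left(-80751\right) \left(- \frac{1}{36746}\right) = \frac{80751}{36746}$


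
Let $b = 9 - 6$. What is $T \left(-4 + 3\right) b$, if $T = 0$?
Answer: $0$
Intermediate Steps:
$b = 3$ ($b = 9 - 6 = 3$)
$T \left(-4 + 3\right) b = 0 \left(-4 + 3\right) 3 = 0 \left(-1\right) 3 = 0 \cdot 3 = 0$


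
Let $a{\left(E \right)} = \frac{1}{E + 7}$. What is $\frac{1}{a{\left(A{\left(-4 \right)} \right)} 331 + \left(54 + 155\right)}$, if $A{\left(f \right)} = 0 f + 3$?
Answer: $\frac{10}{2421} \approx 0.0041305$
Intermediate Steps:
$A{\left(f \right)} = 3$ ($A{\left(f \right)} = 0 + 3 = 3$)
$a{\left(E \right)} = \frac{1}{7 + E}$
$\frac{1}{a{\left(A{\left(-4 \right)} \right)} 331 + \left(54 + 155\right)} = \frac{1}{\frac{1}{7 + 3} \cdot 331 + \left(54 + 155\right)} = \frac{1}{\frac{1}{10} \cdot 331 + 209} = \frac{1}{\frac{331}{10} + 209} = \frac{1}{\frac{2421}{10}} = \frac{10}{2421}$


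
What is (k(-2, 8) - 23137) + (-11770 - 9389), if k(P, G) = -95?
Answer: -44391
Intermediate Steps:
(k(-2, 8) - 23137) + (-11770 - 9389) = (-95 - 23137) + (-11770 - 9389) = -23232 - 21159 = -44391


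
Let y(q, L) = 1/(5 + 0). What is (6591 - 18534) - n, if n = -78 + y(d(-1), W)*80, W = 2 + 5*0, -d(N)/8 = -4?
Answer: -11881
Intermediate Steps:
d(N) = 32 (d(N) = -8*(-4) = 32)
W = 2 (W = 2 + 0 = 2)
y(q, L) = 1/5
n = -62 (n = -78 + (1/5)*80 = -78 + 16 = -62)
(6591 - 18534) - n = (6591 - 18534) - 1*(-62) = -11943 + 62 = -11881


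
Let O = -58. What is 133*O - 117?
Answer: -7831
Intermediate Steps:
133*O - 117 = 133*(-58) - 117 = -7714 - 117 = -7831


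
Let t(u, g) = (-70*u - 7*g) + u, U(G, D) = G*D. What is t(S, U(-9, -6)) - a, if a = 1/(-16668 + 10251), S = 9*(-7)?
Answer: 25469074/6417 ≈ 3969.0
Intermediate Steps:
U(G, D) = D*G
S = -63
t(u, g) = -69*u - 7*g
a = -1/6417 (a = 1/(-6417) = -1/6417 ≈ -0.00015584)
t(S, U(-9, -6)) - a = (-69*(-63) - (-42)*(-9)) - 1*(-1/6417) = (4347 - 7*54) + 1/6417 = (4347 - 378) + 1/6417 = 3969 + 1/6417 = 25469074/6417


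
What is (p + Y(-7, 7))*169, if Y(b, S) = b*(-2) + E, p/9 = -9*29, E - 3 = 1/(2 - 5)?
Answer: -1182493/3 ≈ -3.9416e+5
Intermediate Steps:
E = 8/3 (E = 3 + 1/(2 - 5) = 3 + 1/(-3) = 3 - ⅓ = 8/3 ≈ 2.6667)
p = -2349 (p = 9*(-9*29) = 9*(-261) = -2349)
Y(b, S) = 8/3 - 2*b (Y(b, S) = b*(-2) + 8/3 = -2*b + 8/3 = 8/3 - 2*b)
(p + Y(-7, 7))*169 = (-2349 + (8/3 - 2*(-7)))*169 = (-2349 + (8/3 + 14))*169 = (-2349 + 50/3)*169 = -6997/3*169 = -1182493/3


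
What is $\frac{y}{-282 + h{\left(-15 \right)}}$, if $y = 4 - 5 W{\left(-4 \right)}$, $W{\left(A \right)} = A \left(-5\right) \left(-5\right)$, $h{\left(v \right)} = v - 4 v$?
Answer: $- \frac{168}{79} \approx -2.1266$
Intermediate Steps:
$h{\left(v \right)} = - 3 v$
$W{\left(A \right)} = 25 A$ ($W{\left(A \right)} = - 5 A \left(-5\right) = 25 A$)
$y = 504$ ($y = 4 - 5 \cdot 25 \left(-4\right) = 4 - -500 = 4 + 500 = 504$)
$\frac{y}{-282 + h{\left(-15 \right)}} = \frac{504}{-282 - -45} = \frac{504}{-282 + 45} = \frac{504}{-237} = 504 \left(- \frac{1}{237}\right) = - \frac{168}{79}$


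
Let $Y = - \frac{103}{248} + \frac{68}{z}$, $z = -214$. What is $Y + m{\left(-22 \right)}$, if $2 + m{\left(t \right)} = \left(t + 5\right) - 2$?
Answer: $- \frac{576709}{26536} \approx -21.733$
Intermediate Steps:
$Y = - \frac{19453}{26536}$ ($Y = - \frac{103}{248} + \frac{68}{-214} = \left(-103\right) \frac{1}{248} + 68 \left(- \frac{1}{214}\right) = - \frac{103}{248} - \frac{34}{107} = - \frac{19453}{26536} \approx -0.73308$)
$m{\left(t \right)} = 1 + t$ ($m{\left(t \right)} = -2 + \left(\left(t + 5\right) - 2\right) = -2 + \left(\left(5 + t\right) - 2\right) = -2 + \left(3 + t\right) = 1 + t$)
$Y + m{\left(-22 \right)} = - \frac{19453}{26536} + \left(1 - 22\right) = - \frac{19453}{26536} - 21 = - \frac{576709}{26536}$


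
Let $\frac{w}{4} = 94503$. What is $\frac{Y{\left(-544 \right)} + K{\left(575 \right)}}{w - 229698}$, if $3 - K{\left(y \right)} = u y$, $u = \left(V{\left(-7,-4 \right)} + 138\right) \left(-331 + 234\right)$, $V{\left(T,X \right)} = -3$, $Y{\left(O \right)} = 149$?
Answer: $\frac{7529777}{148314} \approx 50.769$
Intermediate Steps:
$w = 378012$ ($w = 4 \cdot 94503 = 378012$)
$u = -13095$ ($u = \left(-3 + 138\right) \left(-331 + 234\right) = 135 \left(-97\right) = -13095$)
$K{\left(y \right)} = 3 + 13095 y$ ($K{\left(y \right)} = 3 - - 13095 y = 3 + 13095 y$)
$\frac{Y{\left(-544 \right)} + K{\left(575 \right)}}{w - 229698} = \frac{149 + \left(3 + 13095 \cdot 575\right)}{378012 - 229698} = \frac{149 + \left(3 + 7529625\right)}{148314} = \left(149 + 7529628\right) \frac{1}{148314} = 7529777 \cdot \frac{1}{148314} = \frac{7529777}{148314}$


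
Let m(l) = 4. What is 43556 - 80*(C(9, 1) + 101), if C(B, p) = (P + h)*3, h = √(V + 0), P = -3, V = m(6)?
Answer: 35716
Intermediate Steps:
V = 4
h = 2 (h = √(4 + 0) = √4 = 2)
C(B, p) = -3 (C(B, p) = (-3 + 2)*3 = -1*3 = -3)
43556 - 80*(C(9, 1) + 101) = 43556 - 80*(-3 + 101) = 43556 - 80*98 = 43556 - 1*7840 = 43556 - 7840 = 35716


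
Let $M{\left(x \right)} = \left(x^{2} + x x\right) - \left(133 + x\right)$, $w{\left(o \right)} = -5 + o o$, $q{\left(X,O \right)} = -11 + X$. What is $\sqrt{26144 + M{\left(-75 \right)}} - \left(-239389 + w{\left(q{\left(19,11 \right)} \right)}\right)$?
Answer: $239330 + 2 \sqrt{9334} \approx 2.3952 \cdot 10^{5}$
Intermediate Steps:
$w{\left(o \right)} = -5 + o^{2}$
$M{\left(x \right)} = -133 - x + 2 x^{2}$ ($M{\left(x \right)} = \left(x^{2} + x^{2}\right) - \left(133 + x\right) = 2 x^{2} - \left(133 + x\right) = -133 - x + 2 x^{2}$)
$\sqrt{26144 + M{\left(-75 \right)}} - \left(-239389 + w{\left(q{\left(19,11 \right)} \right)}\right) = \sqrt{26144 - \left(58 - 11250\right)} - \left(-239389 - \left(5 - \left(-11 + 19\right)^{2}\right)\right) = \sqrt{26144 + \left(-133 + 75 + 2 \cdot 5625\right)} - \left(-239389 - \left(5 - 8^{2}\right)\right) = \sqrt{26144 + \left(-133 + 75 + 11250\right)} - \left(-239389 + \left(-5 + 64\right)\right) = \sqrt{26144 + 11192} - \left(-239389 + 59\right) = \sqrt{37336} - -239330 = 2 \sqrt{9334} + 239330 = 239330 + 2 \sqrt{9334}$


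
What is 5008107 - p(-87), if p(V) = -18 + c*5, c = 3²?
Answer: 5008080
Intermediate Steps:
c = 9
p(V) = 27 (p(V) = -18 + 9*5 = -18 + 45 = 27)
5008107 - p(-87) = 5008107 - 1*27 = 5008107 - 27 = 5008080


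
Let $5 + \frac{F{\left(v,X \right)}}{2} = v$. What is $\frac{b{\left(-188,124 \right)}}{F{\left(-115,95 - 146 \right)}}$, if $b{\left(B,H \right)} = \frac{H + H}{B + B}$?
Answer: $\frac{31}{11280} \approx 0.0027482$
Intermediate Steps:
$F{\left(v,X \right)} = -10 + 2 v$
$b{\left(B,H \right)} = \frac{H}{B}$ ($b{\left(B,H \right)} = \frac{2 H}{2 B} = 2 H \frac{1}{2 B} = \frac{H}{B}$)
$\frac{b{\left(-188,124 \right)}}{F{\left(-115,95 - 146 \right)}} = \frac{124 \frac{1}{-188}}{-10 + 2 \left(-115\right)} = \frac{124 \left(- \frac{1}{188}\right)}{-10 - 230} = - \frac{31}{47 \left(-240\right)} = \left(- \frac{31}{47}\right) \left(- \frac{1}{240}\right) = \frac{31}{11280}$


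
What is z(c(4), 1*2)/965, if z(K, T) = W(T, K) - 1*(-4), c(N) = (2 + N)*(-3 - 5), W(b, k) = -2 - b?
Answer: 0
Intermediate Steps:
c(N) = -16 - 8*N (c(N) = (2 + N)*(-8) = -16 - 8*N)
z(K, T) = 2 - T (z(K, T) = (-2 - T) - 1*(-4) = (-2 - T) + 4 = 2 - T)
z(c(4), 1*2)/965 = (2 - 2)/965 = (2 - 1*2)*(1/965) = (2 - 2)*(1/965) = 0*(1/965) = 0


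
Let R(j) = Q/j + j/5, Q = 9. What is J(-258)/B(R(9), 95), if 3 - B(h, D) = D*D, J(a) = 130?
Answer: -5/347 ≈ -0.014409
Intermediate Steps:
R(j) = 9/j + j/5
B(h, D) = 3 - D² (B(h, D) = 3 - D*D = 3 - D²)
J(-258)/B(R(9), 95) = 130/(3 - 1*95²) = 130/(3 - 1*9025) = 130/(3 - 9025) = 130/(-9022) = 130*(-1/9022) = -5/347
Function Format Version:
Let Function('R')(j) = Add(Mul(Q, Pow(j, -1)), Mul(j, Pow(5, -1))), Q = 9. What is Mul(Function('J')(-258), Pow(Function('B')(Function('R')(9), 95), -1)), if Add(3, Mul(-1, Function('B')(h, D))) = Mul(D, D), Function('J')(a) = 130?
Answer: Rational(-5, 347) ≈ -0.014409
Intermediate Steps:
Function('R')(j) = Add(Mul(9, Pow(j, -1)), Mul(Rational(1, 5), j)) (Function('R')(j) = Add(Mul(9, Pow(j, -1)), Mul(j, Pow(5, -1))) = Add(Mul(9, Pow(j, -1)), Mul(j, Rational(1, 5))) = Add(Mul(9, Pow(j, -1)), Mul(Rational(1, 5), j)))
Function('B')(h, D) = Add(3, Mul(-1, Pow(D, 2))) (Function('B')(h, D) = Add(3, Mul(-1, Mul(D, D))) = Add(3, Mul(-1, Pow(D, 2))))
Mul(Function('J')(-258), Pow(Function('B')(Function('R')(9), 95), -1)) = Mul(130, Pow(Add(3, Mul(-1, Pow(95, 2))), -1)) = Mul(130, Pow(Add(3, Mul(-1, 9025)), -1)) = Mul(130, Pow(Add(3, -9025), -1)) = Mul(130, Pow(-9022, -1)) = Mul(130, Rational(-1, 9022)) = Rational(-5, 347)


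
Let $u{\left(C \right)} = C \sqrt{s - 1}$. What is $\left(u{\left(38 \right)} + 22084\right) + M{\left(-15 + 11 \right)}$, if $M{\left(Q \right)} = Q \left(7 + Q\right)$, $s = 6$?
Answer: $22072 + 38 \sqrt{5} \approx 22157.0$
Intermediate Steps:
$u{\left(C \right)} = C \sqrt{5}$ ($u{\left(C \right)} = C \sqrt{6 - 1} = C \sqrt{5}$)
$\left(u{\left(38 \right)} + 22084\right) + M{\left(-15 + 11 \right)} = \left(38 \sqrt{5} + 22084\right) + \left(-15 + 11\right) \left(7 + \left(-15 + 11\right)\right) = \left(22084 + 38 \sqrt{5}\right) - 4 \left(7 - 4\right) = \left(22084 + 38 \sqrt{5}\right) - 12 = 22072 + 38 \sqrt{5}$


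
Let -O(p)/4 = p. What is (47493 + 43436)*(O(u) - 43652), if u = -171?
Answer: -3907037272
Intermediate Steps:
O(p) = -4*p
(47493 + 43436)*(O(u) - 43652) = (47493 + 43436)*(-4*(-171) - 43652) = 90929*(684 - 43652) = 90929*(-42968) = -3907037272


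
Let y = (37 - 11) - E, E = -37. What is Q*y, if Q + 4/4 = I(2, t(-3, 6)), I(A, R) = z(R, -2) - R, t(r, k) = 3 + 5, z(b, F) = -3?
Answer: -756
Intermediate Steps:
t(r, k) = 8
y = 63 (y = (37 - 11) - 1*(-37) = 26 + 37 = 63)
I(A, R) = -3 - R
Q = -12 (Q = -1 + (-3 - 1*8) = -1 + (-3 - 8) = -1 - 11 = -12)
Q*y = -12*63 = -756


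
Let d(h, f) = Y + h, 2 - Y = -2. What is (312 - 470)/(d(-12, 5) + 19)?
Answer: -158/11 ≈ -14.364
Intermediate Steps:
Y = 4 (Y = 2 - 1*(-2) = 2 + 2 = 4)
d(h, f) = 4 + h
(312 - 470)/(d(-12, 5) + 19) = (312 - 470)/((4 - 12) + 19) = -158/(-8 + 19) = -158/11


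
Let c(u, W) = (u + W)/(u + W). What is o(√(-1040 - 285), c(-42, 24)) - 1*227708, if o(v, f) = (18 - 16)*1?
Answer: -227706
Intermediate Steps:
c(u, W) = 1 (c(u, W) = (W + u)/(W + u) = 1)
o(v, f) = 2 (o(v, f) = 2*1 = 2)
o(√(-1040 - 285), c(-42, 24)) - 1*227708 = 2 - 1*227708 = 2 - 227708 = -227706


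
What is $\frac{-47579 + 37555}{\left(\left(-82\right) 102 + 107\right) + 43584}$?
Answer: $- \frac{10024}{35327} \approx -0.28375$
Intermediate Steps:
$\frac{-47579 + 37555}{\left(\left(-82\right) 102 + 107\right) + 43584} = - \frac{10024}{\left(-8364 + 107\right) + 43584} = - \frac{10024}{-8257 + 43584} = - \frac{10024}{35327}$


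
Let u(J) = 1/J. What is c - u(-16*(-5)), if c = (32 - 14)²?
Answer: 25919/80 ≈ 323.99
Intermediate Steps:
c = 324 (c = 18² = 324)
c - u(-16*(-5)) = 324 - 1/((-16*(-5))) = 324 - 1/80 = 25919/80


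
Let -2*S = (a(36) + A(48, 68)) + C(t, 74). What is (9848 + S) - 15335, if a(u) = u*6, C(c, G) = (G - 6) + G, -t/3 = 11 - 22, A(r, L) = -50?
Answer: -5641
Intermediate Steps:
t = 33 (t = -3*(11 - 22) = -3*(-11) = 33)
C(c, G) = -6 + 2*G (C(c, G) = (-6 + G) + G = -6 + 2*G)
a(u) = 6*u
S = -154 (S = -((6*36 - 50) + (-6 + 2*74))/2 = -((216 - 50) + (-6 + 148))/2 = -(166 + 142)/2 = -1/2*308 = -154)
(9848 + S) - 15335 = (9848 - 154) - 15335 = 9694 - 15335 = -5641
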